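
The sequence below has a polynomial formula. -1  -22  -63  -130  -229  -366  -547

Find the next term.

D1: -21 , -41 , -67 , -99 , -137 , -181
D2: -20 , -26 , -32 , -38 , -44
D3: -6 , -6 , -6 , -6
Constant third difference = -6, so extend:
-44 − 6 = -50;  -181 − 50 = -231;  -547 − 231 = -778

-778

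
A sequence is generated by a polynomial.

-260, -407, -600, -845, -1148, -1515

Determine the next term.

-1952

First differences: -147, -193, -245, -303, -367
Second differences: -46, -52, -58, -64
Third differences: -6, -6, -6
Third differences constant at -6.
-64 − 6 = -70;  -367 − 70 = -437;  -1515 − 437 = -1952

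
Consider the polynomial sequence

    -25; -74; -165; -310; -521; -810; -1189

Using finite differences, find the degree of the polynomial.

3

Δ: -49, -91, -145, -211, -289, -379
Δ²: -42, -54, -66, -78, -90
Δ³: -12, -12, -12, -12
The third differences are constant, so the polynomial has degree 3.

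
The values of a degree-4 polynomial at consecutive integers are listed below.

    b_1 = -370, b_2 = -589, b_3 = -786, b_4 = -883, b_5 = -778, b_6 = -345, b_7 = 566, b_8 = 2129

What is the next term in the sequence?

4542

-219 , -197 , -97 , 105 , 433 , 911 , 1563
22 , 100 , 202 , 328 , 478 , 652
78 , 102 , 126 , 150 , 174
24 , 24 , 24 , 24
The fourth differences are constant (24).
174 + 24 = 198;  652 + 198 = 850;  1563 + 850 = 2413;  2129 + 2413 = 4542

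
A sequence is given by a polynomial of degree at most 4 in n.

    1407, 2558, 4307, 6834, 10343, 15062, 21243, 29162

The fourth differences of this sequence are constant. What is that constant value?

24

First differences: 1151, 1749, 2527, 3509, 4719, 6181, 7919
Second differences: 598, 778, 982, 1210, 1462, 1738
Third differences: 180, 204, 228, 252, 276
Fourth differences: 24, 24, 24, 24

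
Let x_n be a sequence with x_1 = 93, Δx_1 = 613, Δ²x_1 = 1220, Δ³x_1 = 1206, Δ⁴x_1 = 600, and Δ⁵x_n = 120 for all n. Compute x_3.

Build the table forward from the leading diagonal:
Δ⁵: 120  120  120
Δ⁴: 600  720  840
Δ³: 1206  1806  2526
Δ²: 1220  2426  4232
Δ: 613  1833  4259
x: 93  706  2539

2539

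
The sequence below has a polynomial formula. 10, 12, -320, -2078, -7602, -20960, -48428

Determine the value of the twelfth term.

-832118

D1: 2, -332, -1758, -5524, -13358, -27468
D2: -334, -1426, -3766, -7834, -14110
D3: -1092, -2340, -4068, -6276
D4: -1248, -1728, -2208
D5: -480, -480
Constant fifth difference = -480, so extend:
-2208 − 480 = -2688;  -6276 − 2688 = -8964;  -14110 − 8964 = -23074;  -27468 − 23074 = -50542;  -48428 − 50542 = -98970
-2688 − 480 = -3168;  -8964 − 3168 = -12132;  -23074 − 12132 = -35206;  -50542 − 35206 = -85748;  -98970 − 85748 = -184718
-3168 − 480 = -3648;  -12132 − 3648 = -15780;  -35206 − 15780 = -50986;  -85748 − 50986 = -136734;  -184718 − 136734 = -321452
-3648 − 480 = -4128;  -15780 − 4128 = -19908;  -50986 − 19908 = -70894;  -136734 − 70894 = -207628;  -321452 − 207628 = -529080
-4128 − 480 = -4608;  -19908 − 4608 = -24516;  -70894 − 24516 = -95410;  -207628 − 95410 = -303038;  -529080 − 303038 = -832118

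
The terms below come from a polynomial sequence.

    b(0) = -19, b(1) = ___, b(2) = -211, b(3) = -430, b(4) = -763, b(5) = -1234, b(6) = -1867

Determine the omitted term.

Using the last 5 terms:
First differences: -219  -333  -471  -633
Second differences: -114  -138  -162
Third differences: -24  -24
Constant third difference = -24.
Extend backward: -114 + 24 = -90;  -219 + 90 = -129;  -211 + 129 = -82

-82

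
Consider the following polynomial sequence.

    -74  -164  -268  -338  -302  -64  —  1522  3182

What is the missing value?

Using the first 6 terms:
D1: -90, -104, -70, 36, 238
D2: -14, 34, 106, 202
D3: 48, 72, 96
D4: 24, 24
Constant fourth difference = 24.
Extend forward: 96 + 24 = 120;  202 + 120 = 322;  238 + 322 = 560;  -64 + 560 = 496

496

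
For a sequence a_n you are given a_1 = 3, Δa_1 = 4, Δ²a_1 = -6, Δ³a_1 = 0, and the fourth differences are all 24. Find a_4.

Build the table forward from the leading diagonal:
D4: 24  24  24  24
D3: 0  24  48  72
D2: -6  -6  18  66
D1: 4  -2  -8  10
a: 3  7  5  -3

-3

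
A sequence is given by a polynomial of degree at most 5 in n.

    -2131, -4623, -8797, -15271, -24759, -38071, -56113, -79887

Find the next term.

-110491

D1: -2492 , -4174 , -6474 , -9488 , -13312 , -18042 , -23774
D2: -1682 , -2300 , -3014 , -3824 , -4730 , -5732
D3: -618 , -714 , -810 , -906 , -1002
D4: -96 , -96 , -96 , -96
Constant fourth difference = -96, so extend:
-1002 − 96 = -1098;  -5732 − 1098 = -6830;  -23774 − 6830 = -30604;  -79887 − 30604 = -110491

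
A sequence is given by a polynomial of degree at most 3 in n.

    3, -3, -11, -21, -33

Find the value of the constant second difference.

D1: -6, -8, -10, -12
D2: -2, -2, -2

-2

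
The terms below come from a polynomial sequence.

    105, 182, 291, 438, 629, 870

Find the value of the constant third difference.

6

Δ: 77, 109, 147, 191, 241
Δ²: 32, 38, 44, 50
Δ³: 6, 6, 6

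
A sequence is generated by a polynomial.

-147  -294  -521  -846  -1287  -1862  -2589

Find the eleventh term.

-7377

Δ: -147 , -227 , -325 , -441 , -575 , -727
Δ²: -80 , -98 , -116 , -134 , -152
Δ³: -18 , -18 , -18 , -18
Constant third difference = -18, so extend:
-152 − 18 = -170;  -727 − 170 = -897;  -2589 − 897 = -3486
-170 − 18 = -188;  -897 − 188 = -1085;  -3486 − 1085 = -4571
-188 − 18 = -206;  -1085 − 206 = -1291;  -4571 − 1291 = -5862
-206 − 18 = -224;  -1291 − 224 = -1515;  -5862 − 1515 = -7377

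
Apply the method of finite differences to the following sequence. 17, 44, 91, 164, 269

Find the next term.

27  47  73  105
20  26  32
6  6
The third differences are constant (6).
32 + 6 = 38;  105 + 38 = 143;  269 + 143 = 412

412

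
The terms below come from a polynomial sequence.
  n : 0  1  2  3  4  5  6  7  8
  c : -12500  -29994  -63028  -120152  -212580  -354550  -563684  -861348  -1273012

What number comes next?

First differences: -17494, -33034, -57124, -92428, -141970, -209134, -297664, -411664
Second differences: -15540, -24090, -35304, -49542, -67164, -88530, -114000
Third differences: -8550, -11214, -14238, -17622, -21366, -25470
Fourth differences: -2664, -3024, -3384, -3744, -4104
Fifth differences: -360, -360, -360, -360
The fifth differences are constant (-360).
-4104 − 360 = -4464;  -25470 − 4464 = -29934;  -114000 − 29934 = -143934;  -411664 − 143934 = -555598;  -1273012 − 555598 = -1828610

-1828610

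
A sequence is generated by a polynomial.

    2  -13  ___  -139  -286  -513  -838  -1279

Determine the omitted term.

-54

Using the last 5 terms:
Δ: -147  -227  -325  -441
Δ²: -80  -98  -116
Δ³: -18  -18
Constant third difference = -18.
Extend backward: -80 + 18 = -62;  -147 + 62 = -85;  -139 + 85 = -54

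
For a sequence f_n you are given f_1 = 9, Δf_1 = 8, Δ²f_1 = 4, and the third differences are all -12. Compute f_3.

29

Build the table forward from the leading diagonal:
D3: -12, -12, -12
D2: 4, -8, -20
D1: 8, 12, 4
f: 9, 17, 29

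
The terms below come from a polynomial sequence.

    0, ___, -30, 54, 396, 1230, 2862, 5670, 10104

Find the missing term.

-18

Using the last 7 terms:
Δ: 84, 342, 834, 1632, 2808, 4434
Δ²: 258, 492, 798, 1176, 1626
Δ³: 234, 306, 378, 450
Δ⁴: 72, 72, 72
Constant fourth difference = 72.
Extend backward: 234 − 72 = 162;  258 − 162 = 96;  84 − 96 = -12;  -30 + 12 = -18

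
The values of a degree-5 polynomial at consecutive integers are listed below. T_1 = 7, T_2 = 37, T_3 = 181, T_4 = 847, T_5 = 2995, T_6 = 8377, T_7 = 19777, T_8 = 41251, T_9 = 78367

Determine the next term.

30  144  666  2148  5382  11400  21474  37116
114  522  1482  3234  6018  10074  15642
408  960  1752  2784  4056  5568
552  792  1032  1272  1512
240  240  240  240
Fifth differences constant at 240.
1512 + 240 = 1752;  5568 + 1752 = 7320;  15642 + 7320 = 22962;  37116 + 22962 = 60078;  78367 + 60078 = 138445

138445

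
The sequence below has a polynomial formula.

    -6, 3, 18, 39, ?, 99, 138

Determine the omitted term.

Using the first 4 terms:
9  15  21
6  6
Constant second difference = 6.
Extend forward: 21 + 6 = 27;  39 + 27 = 66

66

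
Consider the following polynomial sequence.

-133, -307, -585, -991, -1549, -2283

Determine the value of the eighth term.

Δ: -174, -278, -406, -558, -734
Δ²: -104, -128, -152, -176
Δ³: -24, -24, -24
Third differences constant at -24.
-176 − 24 = -200;  -734 − 200 = -934;  -2283 − 934 = -3217
-200 − 24 = -224;  -934 − 224 = -1158;  -3217 − 1158 = -4375

-4375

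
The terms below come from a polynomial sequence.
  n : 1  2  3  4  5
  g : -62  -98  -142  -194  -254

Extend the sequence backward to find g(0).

-34

First differences: -36, -44, -52, -60
Second differences: -8, -8, -8
The second differences are constant at -8.
Work back: -36 + 8 = -28;  -62 + 28 = -34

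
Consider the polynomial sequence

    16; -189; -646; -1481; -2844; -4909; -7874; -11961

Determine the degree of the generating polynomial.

First differences: -205, -457, -835, -1363, -2065, -2965, -4087
Second differences: -252, -378, -528, -702, -900, -1122
Third differences: -126, -150, -174, -198, -222
Fourth differences: -24, -24, -24, -24
The fourth differences are constant, so the polynomial has degree 4.

4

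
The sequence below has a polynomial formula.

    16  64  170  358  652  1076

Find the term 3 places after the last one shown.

D1: 48 , 106 , 188 , 294 , 424
D2: 58 , 82 , 106 , 130
D3: 24 , 24 , 24
Third differences constant at 24.
130 + 24 = 154;  424 + 154 = 578;  1076 + 578 = 1654
154 + 24 = 178;  578 + 178 = 756;  1654 + 756 = 2410
178 + 24 = 202;  756 + 202 = 958;  2410 + 958 = 3368

3368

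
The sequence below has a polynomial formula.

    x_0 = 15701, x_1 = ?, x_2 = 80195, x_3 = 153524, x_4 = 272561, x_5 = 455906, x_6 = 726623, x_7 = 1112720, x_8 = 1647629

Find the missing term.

Using the last 7 terms:
73329, 119037, 183345, 270717, 386097, 534909
45708, 64308, 87372, 115380, 148812
18600, 23064, 28008, 33432
4464, 4944, 5424
480, 480
Constant fifth difference = 480.
Extend backward: 4464 − 480 = 3984;  18600 − 3984 = 14616;  45708 − 14616 = 31092;  73329 − 31092 = 42237;  80195 − 42237 = 37958

37958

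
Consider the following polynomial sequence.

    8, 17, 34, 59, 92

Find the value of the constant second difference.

8

Δ: 9, 17, 25, 33
Δ²: 8, 8, 8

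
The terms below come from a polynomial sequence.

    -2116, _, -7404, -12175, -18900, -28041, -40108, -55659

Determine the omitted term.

-4173

Using the last 6 terms:
D1: -4771, -6725, -9141, -12067, -15551
D2: -1954, -2416, -2926, -3484
D3: -462, -510, -558
D4: -48, -48
Constant fourth difference = -48.
Extend backward: -462 + 48 = -414;  -1954 + 414 = -1540;  -4771 + 1540 = -3231;  -7404 + 3231 = -4173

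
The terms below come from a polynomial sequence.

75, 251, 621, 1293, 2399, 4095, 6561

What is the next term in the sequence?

10001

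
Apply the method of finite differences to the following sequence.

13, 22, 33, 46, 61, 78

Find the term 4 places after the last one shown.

Δ: 9  11  13  15  17
Δ²: 2  2  2  2
Second differences constant at 2.
17 + 2 = 19;  78 + 19 = 97
19 + 2 = 21;  97 + 21 = 118
21 + 2 = 23;  118 + 23 = 141
23 + 2 = 25;  141 + 25 = 166

166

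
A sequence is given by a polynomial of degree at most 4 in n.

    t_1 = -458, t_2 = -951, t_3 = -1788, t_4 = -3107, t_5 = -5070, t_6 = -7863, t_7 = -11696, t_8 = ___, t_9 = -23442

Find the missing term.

Using the first 7 terms:
First differences: -493, -837, -1319, -1963, -2793, -3833
Second differences: -344, -482, -644, -830, -1040
Third differences: -138, -162, -186, -210
Fourth differences: -24, -24, -24
Constant fourth difference = -24.
Extend forward: -210 − 24 = -234;  -1040 − 234 = -1274;  -3833 − 1274 = -5107;  -11696 − 5107 = -16803

-16803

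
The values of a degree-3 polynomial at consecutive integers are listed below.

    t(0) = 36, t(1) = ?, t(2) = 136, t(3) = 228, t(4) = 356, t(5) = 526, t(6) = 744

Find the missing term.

74

Using the last 5 terms:
92, 128, 170, 218
36, 42, 48
6, 6
Constant third difference = 6.
Extend backward: 36 − 6 = 30;  92 − 30 = 62;  136 − 62 = 74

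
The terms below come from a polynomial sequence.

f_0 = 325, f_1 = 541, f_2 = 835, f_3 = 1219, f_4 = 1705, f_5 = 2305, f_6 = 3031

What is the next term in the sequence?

First differences: 216 , 294 , 384 , 486 , 600 , 726
Second differences: 78 , 90 , 102 , 114 , 126
Third differences: 12 , 12 , 12 , 12
The third differences are constant (12).
126 + 12 = 138;  726 + 138 = 864;  3031 + 864 = 3895

3895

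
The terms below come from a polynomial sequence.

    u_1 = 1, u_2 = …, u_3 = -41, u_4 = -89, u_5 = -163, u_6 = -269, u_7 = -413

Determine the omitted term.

-13

Using the last 5 terms:
-48  -74  -106  -144
-26  -32  -38
-6  -6
Constant third difference = -6.
Extend backward: -26 + 6 = -20;  -48 + 20 = -28;  -41 + 28 = -13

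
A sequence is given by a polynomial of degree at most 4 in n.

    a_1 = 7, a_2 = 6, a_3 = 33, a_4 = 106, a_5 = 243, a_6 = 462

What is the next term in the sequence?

781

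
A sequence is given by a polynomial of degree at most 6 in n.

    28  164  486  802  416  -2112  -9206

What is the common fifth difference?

Δ: 136, 322, 316, -386, -2528, -7094
Δ²: 186, -6, -702, -2142, -4566
Δ³: -192, -696, -1440, -2424
Δ⁴: -504, -744, -984
Δ⁵: -240, -240

-240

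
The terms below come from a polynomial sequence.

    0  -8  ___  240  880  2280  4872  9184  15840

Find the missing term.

Using the last 6 terms:
D1: 640  1400  2592  4312  6656
D2: 760  1192  1720  2344
D3: 432  528  624
D4: 96  96
Constant fourth difference = 96.
Extend backward: 432 − 96 = 336;  760 − 336 = 424;  640 − 424 = 216;  240 − 216 = 24

24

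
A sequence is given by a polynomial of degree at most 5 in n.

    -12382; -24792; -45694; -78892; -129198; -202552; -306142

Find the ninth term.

-639742

First differences: -12410 , -20902 , -33198 , -50306 , -73354 , -103590
Second differences: -8492 , -12296 , -17108 , -23048 , -30236
Third differences: -3804 , -4812 , -5940 , -7188
Fourth differences: -1008 , -1128 , -1248
Fifth differences: -120 , -120
Constant fifth difference = -120, so extend:
-1248 − 120 = -1368;  -7188 − 1368 = -8556;  -30236 − 8556 = -38792;  -103590 − 38792 = -142382;  -306142 − 142382 = -448524
-1368 − 120 = -1488;  -8556 − 1488 = -10044;  -38792 − 10044 = -48836;  -142382 − 48836 = -191218;  -448524 − 191218 = -639742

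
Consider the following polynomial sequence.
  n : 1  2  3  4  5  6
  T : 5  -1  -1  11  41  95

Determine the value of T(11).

-6 , 0 , 12 , 30 , 54
6 , 12 , 18 , 24
6 , 6 , 6
Constant third difference = 6, so extend:
24 + 6 = 30;  54 + 30 = 84;  95 + 84 = 179
30 + 6 = 36;  84 + 36 = 120;  179 + 120 = 299
36 + 6 = 42;  120 + 42 = 162;  299 + 162 = 461
42 + 6 = 48;  162 + 48 = 210;  461 + 210 = 671
48 + 6 = 54;  210 + 54 = 264;  671 + 264 = 935

935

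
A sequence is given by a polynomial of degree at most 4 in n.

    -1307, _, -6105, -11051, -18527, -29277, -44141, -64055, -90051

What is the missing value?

Using the last 7 terms:
-4946  -7476  -10750  -14864  -19914  -25996
-2530  -3274  -4114  -5050  -6082
-744  -840  -936  -1032
-96  -96  -96
Constant fourth difference = -96.
Extend backward: -744 + 96 = -648;  -2530 + 648 = -1882;  -4946 + 1882 = -3064;  -6105 + 3064 = -3041

-3041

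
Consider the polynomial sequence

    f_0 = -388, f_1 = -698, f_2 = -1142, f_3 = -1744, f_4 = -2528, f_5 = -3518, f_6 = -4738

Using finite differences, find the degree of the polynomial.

3

Δ: -310, -444, -602, -784, -990, -1220
Δ²: -134, -158, -182, -206, -230
Δ³: -24, -24, -24, -24
The third differences are constant, so the polynomial has degree 3.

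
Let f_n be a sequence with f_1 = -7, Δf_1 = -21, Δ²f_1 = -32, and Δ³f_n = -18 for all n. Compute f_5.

Build the table forward from the leading diagonal:
D3: -18, -18, -18, -18, -18
D2: -32, -50, -68, -86, -104
D1: -21, -53, -103, -171, -257
f: -7, -28, -81, -184, -355

-355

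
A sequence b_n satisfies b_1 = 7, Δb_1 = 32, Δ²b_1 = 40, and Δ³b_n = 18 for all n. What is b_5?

Build the table forward from the leading diagonal:
Δ³: 18  18  18  18  18
Δ²: 40  58  76  94  112
Δ: 32  72  130  206  300
b: 7  39  111  241  447

447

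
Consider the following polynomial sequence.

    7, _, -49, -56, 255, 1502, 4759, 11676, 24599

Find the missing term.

-6

Using the last 7 terms:
D1: -7, 311, 1247, 3257, 6917, 12923
D2: 318, 936, 2010, 3660, 6006
D3: 618, 1074, 1650, 2346
D4: 456, 576, 696
D5: 120, 120
Constant fifth difference = 120.
Extend backward: 456 − 120 = 336;  618 − 336 = 282;  318 − 282 = 36;  -7 − 36 = -43;  -49 + 43 = -6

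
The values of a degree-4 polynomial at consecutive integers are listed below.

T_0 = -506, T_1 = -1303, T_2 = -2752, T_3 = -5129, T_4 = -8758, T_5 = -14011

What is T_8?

-43954

-797 , -1449 , -2377 , -3629 , -5253
-652 , -928 , -1252 , -1624
-276 , -324 , -372
-48 , -48
Fourth differences constant at -48.
-372 − 48 = -420;  -1624 − 420 = -2044;  -5253 − 2044 = -7297;  -14011 − 7297 = -21308
-420 − 48 = -468;  -2044 − 468 = -2512;  -7297 − 2512 = -9809;  -21308 − 9809 = -31117
-468 − 48 = -516;  -2512 − 516 = -3028;  -9809 − 3028 = -12837;  -31117 − 12837 = -43954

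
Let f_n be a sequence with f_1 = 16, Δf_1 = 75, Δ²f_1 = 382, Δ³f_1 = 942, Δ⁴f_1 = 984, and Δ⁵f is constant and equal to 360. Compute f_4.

Build the table forward from the leading diagonal:
Fifth differences: 360  360  360  360
Fourth differences: 984  1344  1704  2064
Third differences: 942  1926  3270  4974
Second differences: 382  1324  3250  6520
First differences: 75  457  1781  5031
f: 16  91  548  2329

2329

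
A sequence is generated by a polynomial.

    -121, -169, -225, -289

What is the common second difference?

Δ: -48, -56, -64
Δ²: -8, -8

-8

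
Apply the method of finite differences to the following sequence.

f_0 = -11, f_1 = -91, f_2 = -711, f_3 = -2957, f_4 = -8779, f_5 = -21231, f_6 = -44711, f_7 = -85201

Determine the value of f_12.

-893291

-80 , -620 , -2246 , -5822 , -12452 , -23480 , -40490
-540 , -1626 , -3576 , -6630 , -11028 , -17010
-1086 , -1950 , -3054 , -4398 , -5982
-864 , -1104 , -1344 , -1584
-240 , -240 , -240
The fifth differences are constant (-240).
-1584 − 240 = -1824;  -5982 − 1824 = -7806;  -17010 − 7806 = -24816;  -40490 − 24816 = -65306;  -85201 − 65306 = -150507
-1824 − 240 = -2064;  -7806 − 2064 = -9870;  -24816 − 9870 = -34686;  -65306 − 34686 = -99992;  -150507 − 99992 = -250499
-2064 − 240 = -2304;  -9870 − 2304 = -12174;  -34686 − 12174 = -46860;  -99992 − 46860 = -146852;  -250499 − 146852 = -397351
-2304 − 240 = -2544;  -12174 − 2544 = -14718;  -46860 − 14718 = -61578;  -146852 − 61578 = -208430;  -397351 − 208430 = -605781
-2544 − 240 = -2784;  -14718 − 2784 = -17502;  -61578 − 17502 = -79080;  -208430 − 79080 = -287510;  -605781 − 287510 = -893291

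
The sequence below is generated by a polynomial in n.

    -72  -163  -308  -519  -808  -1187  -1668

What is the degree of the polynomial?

3

Δ: -91, -145, -211, -289, -379, -481
Δ²: -54, -66, -78, -90, -102
Δ³: -12, -12, -12, -12
The third differences are constant, so the polynomial has degree 3.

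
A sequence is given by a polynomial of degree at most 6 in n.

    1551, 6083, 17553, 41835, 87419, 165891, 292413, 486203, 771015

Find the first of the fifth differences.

Δ: 4532, 11470, 24282, 45584, 78472, 126522, 193790, 284812
Δ²: 6938, 12812, 21302, 32888, 48050, 67268, 91022
Δ³: 5874, 8490, 11586, 15162, 19218, 23754
Δ⁴: 2616, 3096, 3576, 4056, 4536
Δ⁵: 480, 480, 480, 480

480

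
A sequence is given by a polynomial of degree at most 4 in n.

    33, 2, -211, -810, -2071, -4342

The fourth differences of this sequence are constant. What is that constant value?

First differences: -31, -213, -599, -1261, -2271
Second differences: -182, -386, -662, -1010
Third differences: -204, -276, -348
Fourth differences: -72, -72

-72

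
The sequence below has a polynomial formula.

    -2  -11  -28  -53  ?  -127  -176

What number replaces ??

-86

Using the first 4 terms:
Δ: -9, -17, -25
Δ²: -8, -8
Constant second difference = -8.
Extend forward: -25 − 8 = -33;  -53 − 33 = -86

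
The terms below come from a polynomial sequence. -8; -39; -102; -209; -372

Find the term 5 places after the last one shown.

-2447

First differences: -31 , -63 , -107 , -163
Second differences: -32 , -44 , -56
Third differences: -12 , -12
Third differences constant at -12.
-56 − 12 = -68;  -163 − 68 = -231;  -372 − 231 = -603
-68 − 12 = -80;  -231 − 80 = -311;  -603 − 311 = -914
-80 − 12 = -92;  -311 − 92 = -403;  -914 − 403 = -1317
-92 − 12 = -104;  -403 − 104 = -507;  -1317 − 507 = -1824
-104 − 12 = -116;  -507 − 116 = -623;  -1824 − 623 = -2447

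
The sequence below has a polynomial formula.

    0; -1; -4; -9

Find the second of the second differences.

-2

First differences: -1, -3, -5
Second differences: -2, -2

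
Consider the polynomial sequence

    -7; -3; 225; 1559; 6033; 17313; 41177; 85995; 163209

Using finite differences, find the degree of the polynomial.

Δ: 4, 228, 1334, 4474, 11280, 23864, 44818, 77214
Δ²: 224, 1106, 3140, 6806, 12584, 20954, 32396
Δ³: 882, 2034, 3666, 5778, 8370, 11442
Δ⁴: 1152, 1632, 2112, 2592, 3072
Δ⁵: 480, 480, 480, 480
The fifth differences are constant, so the polynomial has degree 5.

5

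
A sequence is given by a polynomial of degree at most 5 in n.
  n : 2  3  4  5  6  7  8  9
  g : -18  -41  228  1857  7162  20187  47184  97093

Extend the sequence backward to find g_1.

-3

Δ: -23, 269, 1629, 5305, 13025, 26997, 49909
Δ²: 292, 1360, 3676, 7720, 13972, 22912
Δ³: 1068, 2316, 4044, 6252, 8940
Δ⁴: 1248, 1728, 2208, 2688
Δ⁵: 480, 480, 480
The fifth differences are constant at 480.
Work back: 1248 − 480 = 768;  1068 − 768 = 300;  292 − 300 = -8;  -23 + 8 = -15;  -18 + 15 = -3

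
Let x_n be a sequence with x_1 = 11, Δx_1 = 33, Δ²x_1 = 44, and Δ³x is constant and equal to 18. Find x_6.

Build the table forward from the leading diagonal:
Third differences: 18  18  18  18  18  18
Second differences: 44  62  80  98  116  134
First differences: 33  77  139  219  317  433
x: 11  44  121  260  479  796

796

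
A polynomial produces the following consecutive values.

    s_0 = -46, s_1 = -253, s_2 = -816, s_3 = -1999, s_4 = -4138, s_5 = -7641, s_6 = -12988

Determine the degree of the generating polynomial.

4

First differences: -207, -563, -1183, -2139, -3503, -5347
Second differences: -356, -620, -956, -1364, -1844
Third differences: -264, -336, -408, -480
Fourth differences: -72, -72, -72
The fourth differences are constant, so the polynomial has degree 4.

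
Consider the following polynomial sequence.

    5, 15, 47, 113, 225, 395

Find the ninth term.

1373

First differences: 10, 32, 66, 112, 170
Second differences: 22, 34, 46, 58
Third differences: 12, 12, 12
The third differences are constant (12).
58 + 12 = 70;  170 + 70 = 240;  395 + 240 = 635
70 + 12 = 82;  240 + 82 = 322;  635 + 322 = 957
82 + 12 = 94;  322 + 94 = 416;  957 + 416 = 1373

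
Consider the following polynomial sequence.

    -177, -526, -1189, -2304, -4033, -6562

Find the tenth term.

First differences: -349  -663  -1115  -1729  -2529
Second differences: -314  -452  -614  -800
Third differences: -138  -162  -186
Fourth differences: -24  -24
Fourth differences constant at -24.
-186 − 24 = -210;  -800 − 210 = -1010;  -2529 − 1010 = -3539;  -6562 − 3539 = -10101
-210 − 24 = -234;  -1010 − 234 = -1244;  -3539 − 1244 = -4783;  -10101 − 4783 = -14884
-234 − 24 = -258;  -1244 − 258 = -1502;  -4783 − 1502 = -6285;  -14884 − 6285 = -21169
-258 − 24 = -282;  -1502 − 282 = -1784;  -6285 − 1784 = -8069;  -21169 − 8069 = -29238

-29238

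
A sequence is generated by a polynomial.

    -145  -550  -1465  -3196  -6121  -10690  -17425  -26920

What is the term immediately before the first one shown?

-16

First differences: -405, -915, -1731, -2925, -4569, -6735, -9495
Second differences: -510, -816, -1194, -1644, -2166, -2760
Third differences: -306, -378, -450, -522, -594
Fourth differences: -72, -72, -72, -72
The fourth differences are constant at -72.
Work back: -306 + 72 = -234;  -510 + 234 = -276;  -405 + 276 = -129;  -145 + 129 = -16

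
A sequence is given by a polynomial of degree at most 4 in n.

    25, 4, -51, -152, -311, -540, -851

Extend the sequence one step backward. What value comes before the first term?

-21  -55  -101  -159  -229  -311
-34  -46  -58  -70  -82
-12  -12  -12  -12
The third differences are constant at -12.
Work back: -34 + 12 = -22;  -21 + 22 = 1;  25 − 1 = 24

24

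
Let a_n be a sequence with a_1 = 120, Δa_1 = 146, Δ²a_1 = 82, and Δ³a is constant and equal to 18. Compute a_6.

1850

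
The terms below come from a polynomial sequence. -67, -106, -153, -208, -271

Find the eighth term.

First differences: -39 , -47 , -55 , -63
Second differences: -8 , -8 , -8
Second differences constant at -8.
-63 − 8 = -71;  -271 − 71 = -342
-71 − 8 = -79;  -342 − 79 = -421
-79 − 8 = -87;  -421 − 87 = -508

-508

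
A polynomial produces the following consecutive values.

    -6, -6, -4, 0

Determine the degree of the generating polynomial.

2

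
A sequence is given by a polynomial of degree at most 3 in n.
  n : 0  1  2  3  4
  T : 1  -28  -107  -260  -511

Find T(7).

Δ: -29  -79  -153  -251
Δ²: -50  -74  -98
Δ³: -24  -24
Constant third difference = -24, so extend:
-98 − 24 = -122;  -251 − 122 = -373;  -511 − 373 = -884
-122 − 24 = -146;  -373 − 146 = -519;  -884 − 519 = -1403
-146 − 24 = -170;  -519 − 170 = -689;  -1403 − 689 = -2092

-2092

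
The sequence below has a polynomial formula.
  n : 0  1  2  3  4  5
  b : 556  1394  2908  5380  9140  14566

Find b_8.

45340

Δ: 838, 1514, 2472, 3760, 5426
Δ²: 676, 958, 1288, 1666
Δ³: 282, 330, 378
Δ⁴: 48, 48
Constant fourth difference = 48, so extend:
378 + 48 = 426;  1666 + 426 = 2092;  5426 + 2092 = 7518;  14566 + 7518 = 22084
426 + 48 = 474;  2092 + 474 = 2566;  7518 + 2566 = 10084;  22084 + 10084 = 32168
474 + 48 = 522;  2566 + 522 = 3088;  10084 + 3088 = 13172;  32168 + 13172 = 45340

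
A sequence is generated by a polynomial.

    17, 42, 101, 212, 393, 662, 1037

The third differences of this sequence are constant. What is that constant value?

18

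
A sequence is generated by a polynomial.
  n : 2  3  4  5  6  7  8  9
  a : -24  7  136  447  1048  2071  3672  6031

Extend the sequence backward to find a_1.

First differences: 31, 129, 311, 601, 1023, 1601, 2359
Second differences: 98, 182, 290, 422, 578, 758
Third differences: 84, 108, 132, 156, 180
Fourth differences: 24, 24, 24, 24
The fourth differences are constant at 24.
Work back: 84 − 24 = 60;  98 − 60 = 38;  31 − 38 = -7;  -24 + 7 = -17

-17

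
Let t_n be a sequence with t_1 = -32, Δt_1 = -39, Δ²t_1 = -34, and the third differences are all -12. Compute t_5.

-440

Build the table forward from the leading diagonal:
Δ³: -12, -12, -12, -12, -12
Δ²: -34, -46, -58, -70, -82
Δ: -39, -73, -119, -177, -247
t: -32, -71, -144, -263, -440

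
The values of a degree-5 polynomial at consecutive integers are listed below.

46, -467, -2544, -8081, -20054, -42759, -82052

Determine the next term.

-145589

Δ: -513  -2077  -5537  -11973  -22705  -39293
Δ²: -1564  -3460  -6436  -10732  -16588
Δ³: -1896  -2976  -4296  -5856
Δ⁴: -1080  -1320  -1560
Δ⁵: -240  -240
Constant fifth difference = -240, so extend:
-1560 − 240 = -1800;  -5856 − 1800 = -7656;  -16588 − 7656 = -24244;  -39293 − 24244 = -63537;  -82052 − 63537 = -145589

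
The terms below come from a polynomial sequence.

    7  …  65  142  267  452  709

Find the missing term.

24

Using the last 5 terms:
D1: 77  125  185  257
D2: 48  60  72
D3: 12  12
Constant third difference = 12.
Extend backward: 48 − 12 = 36;  77 − 36 = 41;  65 − 41 = 24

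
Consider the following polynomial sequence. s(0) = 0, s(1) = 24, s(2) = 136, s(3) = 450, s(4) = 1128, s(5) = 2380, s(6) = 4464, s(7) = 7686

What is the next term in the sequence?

12400

First differences: 24  112  314  678  1252  2084  3222
Second differences: 88  202  364  574  832  1138
Third differences: 114  162  210  258  306
Fourth differences: 48  48  48  48
Constant fourth difference = 48, so extend:
306 + 48 = 354;  1138 + 354 = 1492;  3222 + 1492 = 4714;  7686 + 4714 = 12400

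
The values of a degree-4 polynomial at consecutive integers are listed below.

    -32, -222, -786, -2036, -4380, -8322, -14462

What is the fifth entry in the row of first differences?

-3942

D1: -190, -564, -1250, -2344, -3942, -6140
D2: -374, -686, -1094, -1598, -2198
D3: -312, -408, -504, -600
D4: -96, -96, -96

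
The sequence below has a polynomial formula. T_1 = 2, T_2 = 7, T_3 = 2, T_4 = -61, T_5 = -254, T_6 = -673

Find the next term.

-1438

Δ: 5, -5, -63, -193, -419
Δ²: -10, -58, -130, -226
Δ³: -48, -72, -96
Δ⁴: -24, -24
Fourth differences constant at -24.
-96 − 24 = -120;  -226 − 120 = -346;  -419 − 346 = -765;  -673 − 765 = -1438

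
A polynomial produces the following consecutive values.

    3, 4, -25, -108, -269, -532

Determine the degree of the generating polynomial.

3

1, -29, -83, -161, -263
-30, -54, -78, -102
-24, -24, -24
The third differences are constant, so the polynomial has degree 3.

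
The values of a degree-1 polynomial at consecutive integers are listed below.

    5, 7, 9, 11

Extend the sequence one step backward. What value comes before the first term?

3

D1: 2, 2, 2
The first differences are constant at 2.
Work back: 5 − 2 = 3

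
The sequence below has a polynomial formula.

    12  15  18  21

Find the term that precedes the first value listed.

9

D1: 3, 3, 3
The first differences are constant at 3.
Work back: 12 − 3 = 9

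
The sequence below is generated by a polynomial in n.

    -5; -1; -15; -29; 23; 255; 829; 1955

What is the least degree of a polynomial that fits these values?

4

Δ: 4, -14, -14, 52, 232, 574, 1126
Δ²: -18, 0, 66, 180, 342, 552
Δ³: 18, 66, 114, 162, 210
Δ⁴: 48, 48, 48, 48
The fourth differences are constant, so the polynomial has degree 4.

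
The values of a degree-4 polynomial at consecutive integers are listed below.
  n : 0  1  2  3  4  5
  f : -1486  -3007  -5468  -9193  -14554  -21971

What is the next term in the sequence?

-31912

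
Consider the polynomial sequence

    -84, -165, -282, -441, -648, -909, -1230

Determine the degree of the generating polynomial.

3

-81, -117, -159, -207, -261, -321
-36, -42, -48, -54, -60
-6, -6, -6, -6
The third differences are constant, so the polynomial has degree 3.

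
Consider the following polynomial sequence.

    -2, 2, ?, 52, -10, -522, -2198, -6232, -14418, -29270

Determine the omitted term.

18

Using the last 7 terms:
D1: -62, -512, -1676, -4034, -8186, -14852
D2: -450, -1164, -2358, -4152, -6666
D3: -714, -1194, -1794, -2514
D4: -480, -600, -720
D5: -120, -120
Constant fifth difference = -120.
Extend backward: -480 + 120 = -360;  -714 + 360 = -354;  -450 + 354 = -96;  -62 + 96 = 34;  52 − 34 = 18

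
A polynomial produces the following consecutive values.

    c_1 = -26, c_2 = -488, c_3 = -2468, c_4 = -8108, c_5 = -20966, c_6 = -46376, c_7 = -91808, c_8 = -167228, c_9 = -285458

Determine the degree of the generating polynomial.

First differences: -462, -1980, -5640, -12858, -25410, -45432, -75420, -118230
Second differences: -1518, -3660, -7218, -12552, -20022, -29988, -42810
Third differences: -2142, -3558, -5334, -7470, -9966, -12822
Fourth differences: -1416, -1776, -2136, -2496, -2856
Fifth differences: -360, -360, -360, -360
The fifth differences are constant, so the polynomial has degree 5.

5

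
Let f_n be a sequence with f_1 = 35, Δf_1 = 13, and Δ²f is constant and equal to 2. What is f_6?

120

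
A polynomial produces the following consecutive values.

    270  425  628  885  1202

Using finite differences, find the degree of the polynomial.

3

Δ: 155, 203, 257, 317
Δ²: 48, 54, 60
Δ³: 6, 6
The third differences are constant, so the polynomial has degree 3.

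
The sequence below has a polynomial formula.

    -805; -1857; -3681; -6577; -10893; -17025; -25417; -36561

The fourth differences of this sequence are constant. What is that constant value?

Δ: -1052, -1824, -2896, -4316, -6132, -8392, -11144
Δ²: -772, -1072, -1420, -1816, -2260, -2752
Δ³: -300, -348, -396, -444, -492
Δ⁴: -48, -48, -48, -48

-48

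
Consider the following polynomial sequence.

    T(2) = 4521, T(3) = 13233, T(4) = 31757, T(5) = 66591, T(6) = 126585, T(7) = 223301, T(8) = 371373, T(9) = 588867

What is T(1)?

8712, 18524, 34834, 59994, 96716, 148072, 217494
9812, 16310, 25160, 36722, 51356, 69422
6498, 8850, 11562, 14634, 18066
2352, 2712, 3072, 3432
360, 360, 360
The fifth differences are constant at 360.
Work back: 2352 − 360 = 1992;  6498 − 1992 = 4506;  9812 − 4506 = 5306;  8712 − 5306 = 3406;  4521 − 3406 = 1115

1115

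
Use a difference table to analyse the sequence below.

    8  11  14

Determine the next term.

17

D1: 3  3
First differences constant at 3.
14 + 3 = 17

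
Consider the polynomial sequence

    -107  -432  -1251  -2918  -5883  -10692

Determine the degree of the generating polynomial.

4

Δ: -325, -819, -1667, -2965, -4809
Δ²: -494, -848, -1298, -1844
Δ³: -354, -450, -546
Δ⁴: -96, -96
The fourth differences are constant, so the polynomial has degree 4.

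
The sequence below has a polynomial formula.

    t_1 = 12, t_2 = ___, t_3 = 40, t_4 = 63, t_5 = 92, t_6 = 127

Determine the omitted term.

23

Using the last 4 terms:
D1: 23, 29, 35
D2: 6, 6
Constant second difference = 6.
Extend backward: 23 − 6 = 17;  40 − 17 = 23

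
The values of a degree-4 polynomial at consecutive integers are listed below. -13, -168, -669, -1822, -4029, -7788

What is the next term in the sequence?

-13693

-155, -501, -1153, -2207, -3759
-346, -652, -1054, -1552
-306, -402, -498
-96, -96
Constant fourth difference = -96, so extend:
-498 − 96 = -594;  -1552 − 594 = -2146;  -3759 − 2146 = -5905;  -7788 − 5905 = -13693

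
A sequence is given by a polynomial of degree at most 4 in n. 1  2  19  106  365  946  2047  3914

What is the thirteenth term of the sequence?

36709

Δ: 1, 17, 87, 259, 581, 1101, 1867
Δ²: 16, 70, 172, 322, 520, 766
Δ³: 54, 102, 150, 198, 246
Δ⁴: 48, 48, 48, 48
Constant fourth difference = 48, so extend:
246 + 48 = 294;  766 + 294 = 1060;  1867 + 1060 = 2927;  3914 + 2927 = 6841
294 + 48 = 342;  1060 + 342 = 1402;  2927 + 1402 = 4329;  6841 + 4329 = 11170
342 + 48 = 390;  1402 + 390 = 1792;  4329 + 1792 = 6121;  11170 + 6121 = 17291
390 + 48 = 438;  1792 + 438 = 2230;  6121 + 2230 = 8351;  17291 + 8351 = 25642
438 + 48 = 486;  2230 + 486 = 2716;  8351 + 2716 = 11067;  25642 + 11067 = 36709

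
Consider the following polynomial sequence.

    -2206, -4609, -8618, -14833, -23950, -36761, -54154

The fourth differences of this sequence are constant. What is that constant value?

-96

Δ: -2403, -4009, -6215, -9117, -12811, -17393
Δ²: -1606, -2206, -2902, -3694, -4582
Δ³: -600, -696, -792, -888
Δ⁴: -96, -96, -96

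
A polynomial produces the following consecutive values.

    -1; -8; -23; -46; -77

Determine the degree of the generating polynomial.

Δ: -7, -15, -23, -31
Δ²: -8, -8, -8
The second differences are constant, so the polynomial has degree 2.

2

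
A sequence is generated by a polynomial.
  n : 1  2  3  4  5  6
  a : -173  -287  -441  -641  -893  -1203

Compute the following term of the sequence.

D1: -114, -154, -200, -252, -310
D2: -40, -46, -52, -58
D3: -6, -6, -6
Constant third difference = -6, so extend:
-58 − 6 = -64;  -310 − 64 = -374;  -1203 − 374 = -1577

-1577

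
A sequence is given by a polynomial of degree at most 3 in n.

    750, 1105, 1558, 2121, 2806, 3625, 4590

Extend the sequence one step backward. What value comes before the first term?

481

355, 453, 563, 685, 819, 965
98, 110, 122, 134, 146
12, 12, 12, 12
The third differences are constant at 12.
Work back: 98 − 12 = 86;  355 − 86 = 269;  750 − 269 = 481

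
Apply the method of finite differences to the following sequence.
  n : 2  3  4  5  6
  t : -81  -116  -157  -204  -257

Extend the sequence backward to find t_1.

-52

First differences: -35  -41  -47  -53
Second differences: -6  -6  -6
The second differences are constant at -6.
Work back: -35 + 6 = -29;  -81 + 29 = -52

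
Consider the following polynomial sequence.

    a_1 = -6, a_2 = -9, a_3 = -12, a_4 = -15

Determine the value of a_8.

-27

Δ: -3 , -3 , -3
The first differences are constant (-3).
-15 − 3 = -18
-18 − 3 = -21
-21 − 3 = -24
-24 − 3 = -27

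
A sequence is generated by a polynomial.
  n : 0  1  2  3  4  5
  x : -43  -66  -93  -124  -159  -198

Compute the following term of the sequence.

First differences: -23, -27, -31, -35, -39
Second differences: -4, -4, -4, -4
Second differences constant at -4.
-39 − 4 = -43;  -198 − 43 = -241

-241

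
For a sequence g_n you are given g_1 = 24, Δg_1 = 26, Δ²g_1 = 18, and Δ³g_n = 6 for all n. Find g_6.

Build the table forward from the leading diagonal:
Third differences: 6  6  6  6  6  6
Second differences: 18  24  30  36  42  48
First differences: 26  44  68  98  134  176
g: 24  50  94  162  260  394

394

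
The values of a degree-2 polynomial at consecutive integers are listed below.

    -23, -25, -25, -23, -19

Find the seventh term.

-5

-2, 0, 2, 4
2, 2, 2
Second differences constant at 2.
4 + 2 = 6;  -19 + 6 = -13
6 + 2 = 8;  -13 + 8 = -5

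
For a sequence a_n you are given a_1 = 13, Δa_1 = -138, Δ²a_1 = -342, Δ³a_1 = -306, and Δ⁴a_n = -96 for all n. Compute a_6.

-7637

Build the table forward from the leading diagonal:
D4: -96, -96, -96, -96, -96, -96
D3: -306, -402, -498, -594, -690, -786
D2: -342, -648, -1050, -1548, -2142, -2832
D1: -138, -480, -1128, -2178, -3726, -5868
a: 13, -125, -605, -1733, -3911, -7637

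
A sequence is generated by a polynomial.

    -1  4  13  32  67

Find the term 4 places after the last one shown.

5, 9, 19, 35
4, 10, 16
6, 6
Third differences constant at 6.
16 + 6 = 22;  35 + 22 = 57;  67 + 57 = 124
22 + 6 = 28;  57 + 28 = 85;  124 + 85 = 209
28 + 6 = 34;  85 + 34 = 119;  209 + 119 = 328
34 + 6 = 40;  119 + 40 = 159;  328 + 159 = 487

487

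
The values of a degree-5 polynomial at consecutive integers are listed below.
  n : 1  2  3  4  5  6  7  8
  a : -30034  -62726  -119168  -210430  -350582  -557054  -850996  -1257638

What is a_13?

-32692, -56442, -91262, -140152, -206472, -293942, -406642
-23750, -34820, -48890, -66320, -87470, -112700
-11070, -14070, -17430, -21150, -25230
-3000, -3360, -3720, -4080
-360, -360, -360
Constant fifth difference = -360, so extend:
-4080 − 360 = -4440;  -25230 − 4440 = -29670;  -112700 − 29670 = -142370;  -406642 − 142370 = -549012;  -1257638 − 549012 = -1806650
-4440 − 360 = -4800;  -29670 − 4800 = -34470;  -142370 − 34470 = -176840;  -549012 − 176840 = -725852;  -1806650 − 725852 = -2532502
-4800 − 360 = -5160;  -34470 − 5160 = -39630;  -176840 − 39630 = -216470;  -725852 − 216470 = -942322;  -2532502 − 942322 = -3474824
-5160 − 360 = -5520;  -39630 − 5520 = -45150;  -216470 − 45150 = -261620;  -942322 − 261620 = -1203942;  -3474824 − 1203942 = -4678766
-5520 − 360 = -5880;  -45150 − 5880 = -51030;  -261620 − 51030 = -312650;  -1203942 − 312650 = -1516592;  -4678766 − 1516592 = -6195358

-6195358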